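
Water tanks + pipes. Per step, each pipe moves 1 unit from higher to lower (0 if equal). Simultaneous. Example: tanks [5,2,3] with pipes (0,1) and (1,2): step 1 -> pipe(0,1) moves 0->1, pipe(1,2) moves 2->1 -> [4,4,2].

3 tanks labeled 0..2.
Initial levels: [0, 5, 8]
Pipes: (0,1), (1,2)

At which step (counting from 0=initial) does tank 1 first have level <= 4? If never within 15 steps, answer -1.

Answer: 4

Derivation:
Step 1: flows [1->0,2->1] -> levels [1 5 7]
Step 2: flows [1->0,2->1] -> levels [2 5 6]
Step 3: flows [1->0,2->1] -> levels [3 5 5]
Step 4: flows [1->0,1=2] -> levels [4 4 5]
Tank 1 first reaches <=4 at step 4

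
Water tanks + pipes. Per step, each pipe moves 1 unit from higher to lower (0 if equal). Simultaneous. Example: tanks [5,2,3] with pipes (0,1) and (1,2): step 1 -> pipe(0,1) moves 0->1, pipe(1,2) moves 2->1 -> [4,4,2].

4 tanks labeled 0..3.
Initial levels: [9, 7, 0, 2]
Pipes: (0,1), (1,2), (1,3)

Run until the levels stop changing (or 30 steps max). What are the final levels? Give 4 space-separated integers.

Step 1: flows [0->1,1->2,1->3] -> levels [8 6 1 3]
Step 2: flows [0->1,1->2,1->3] -> levels [7 5 2 4]
Step 3: flows [0->1,1->2,1->3] -> levels [6 4 3 5]
Step 4: flows [0->1,1->2,3->1] -> levels [5 5 4 4]
Step 5: flows [0=1,1->2,1->3] -> levels [5 3 5 5]
Step 6: flows [0->1,2->1,3->1] -> levels [4 6 4 4]
Step 7: flows [1->0,1->2,1->3] -> levels [5 3 5 5]
  -> period-2 cycle: step 7 state = step 5 state; never stabilizes
  -> state at step 30: (30-5) mod 2 = 1, same as step 6 -> [4 6 4 4]

Answer: 4 6 4 4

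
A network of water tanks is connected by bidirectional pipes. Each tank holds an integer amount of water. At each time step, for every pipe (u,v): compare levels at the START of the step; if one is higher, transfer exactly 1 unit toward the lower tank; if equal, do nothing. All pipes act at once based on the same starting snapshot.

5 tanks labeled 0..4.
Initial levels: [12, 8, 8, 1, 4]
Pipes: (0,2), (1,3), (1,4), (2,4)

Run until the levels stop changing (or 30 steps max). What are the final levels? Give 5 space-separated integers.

Step 1: flows [0->2,1->3,1->4,2->4] -> levels [11 6 8 2 6]
Step 2: flows [0->2,1->3,1=4,2->4] -> levels [10 5 8 3 7]
Step 3: flows [0->2,1->3,4->1,2->4] -> levels [9 5 8 4 7]
Step 4: flows [0->2,1->3,4->1,2->4] -> levels [8 5 8 5 7]
Step 5: flows [0=2,1=3,4->1,2->4] -> levels [8 6 7 5 7]
Step 6: flows [0->2,1->3,4->1,2=4] -> levels [7 6 8 6 6]
Step 7: flows [2->0,1=3,1=4,2->4] -> levels [8 6 6 6 7]
Step 8: flows [0->2,1=3,4->1,4->2] -> levels [7 7 8 6 5]
Step 9: flows [2->0,1->3,1->4,2->4] -> levels [8 5 6 7 7]
Step 10: flows [0->2,3->1,4->1,4->2] -> levels [7 7 8 6 5]
  -> period-2 cycle: step 10 state = step 8 state; never stabilizes
  -> state at step 30: (30-8) mod 2 = 0, same as step 8 -> [7 7 8 6 5]

Answer: 7 7 8 6 5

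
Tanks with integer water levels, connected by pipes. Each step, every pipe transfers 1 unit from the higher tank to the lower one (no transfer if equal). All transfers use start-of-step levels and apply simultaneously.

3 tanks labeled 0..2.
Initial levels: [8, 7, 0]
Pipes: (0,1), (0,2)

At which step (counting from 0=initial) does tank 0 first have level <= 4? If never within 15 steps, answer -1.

Step 1: flows [0->1,0->2] -> levels [6 8 1]
Step 2: flows [1->0,0->2] -> levels [6 7 2]
Step 3: flows [1->0,0->2] -> levels [6 6 3]
Step 4: flows [0=1,0->2] -> levels [5 6 4]
Step 5: flows [1->0,0->2] -> levels [5 5 5]
Step 6: flows [0=1,0=2] -> levels [5 5 5]
  -> stable; tank 0 stays at 5 > 4
Tank 0 never reaches <=4 within 15 steps

Answer: -1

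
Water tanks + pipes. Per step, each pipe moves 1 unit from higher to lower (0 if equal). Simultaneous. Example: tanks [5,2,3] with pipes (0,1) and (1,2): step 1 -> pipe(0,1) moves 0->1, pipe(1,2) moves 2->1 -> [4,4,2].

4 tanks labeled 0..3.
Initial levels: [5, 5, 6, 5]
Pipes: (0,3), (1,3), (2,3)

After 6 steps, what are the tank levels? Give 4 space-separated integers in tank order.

Step 1: flows [0=3,1=3,2->3] -> levels [5 5 5 6]
Step 2: flows [3->0,3->1,3->2] -> levels [6 6 6 3]
Step 3: flows [0->3,1->3,2->3] -> levels [5 5 5 6]
  -> period-2 cycle: step 3 state = step 1 state
  -> state at step 6: (6-1) mod 2 = 1, same as step 2 -> [6 6 6 3]

Answer: 6 6 6 3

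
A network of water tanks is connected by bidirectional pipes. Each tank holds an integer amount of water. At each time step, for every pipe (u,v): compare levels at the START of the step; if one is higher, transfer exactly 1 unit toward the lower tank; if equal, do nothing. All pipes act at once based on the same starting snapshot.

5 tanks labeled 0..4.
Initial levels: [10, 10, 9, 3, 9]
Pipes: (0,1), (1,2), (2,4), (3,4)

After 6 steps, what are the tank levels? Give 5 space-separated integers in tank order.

Answer: 9 9 8 8 7

Derivation:
Step 1: flows [0=1,1->2,2=4,4->3] -> levels [10 9 10 4 8]
Step 2: flows [0->1,2->1,2->4,4->3] -> levels [9 11 8 5 8]
Step 3: flows [1->0,1->2,2=4,4->3] -> levels [10 9 9 6 7]
Step 4: flows [0->1,1=2,2->4,4->3] -> levels [9 10 8 7 7]
Step 5: flows [1->0,1->2,2->4,3=4] -> levels [10 8 8 7 8]
Step 6: flows [0->1,1=2,2=4,4->3] -> levels [9 9 8 8 7]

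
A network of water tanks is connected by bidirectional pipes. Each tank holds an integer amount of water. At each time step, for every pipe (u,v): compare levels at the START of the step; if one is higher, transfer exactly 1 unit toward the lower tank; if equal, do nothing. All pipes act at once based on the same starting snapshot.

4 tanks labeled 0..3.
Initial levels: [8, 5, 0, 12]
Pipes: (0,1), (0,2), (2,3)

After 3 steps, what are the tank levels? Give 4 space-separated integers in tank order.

Answer: 5 5 6 9

Derivation:
Step 1: flows [0->1,0->2,3->2] -> levels [6 6 2 11]
Step 2: flows [0=1,0->2,3->2] -> levels [5 6 4 10]
Step 3: flows [1->0,0->2,3->2] -> levels [5 5 6 9]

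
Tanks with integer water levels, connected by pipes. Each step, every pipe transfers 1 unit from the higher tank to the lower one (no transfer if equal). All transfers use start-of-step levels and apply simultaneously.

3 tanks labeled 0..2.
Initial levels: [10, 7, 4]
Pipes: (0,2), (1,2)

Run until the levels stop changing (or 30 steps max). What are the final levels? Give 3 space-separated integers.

Answer: 7 7 7

Derivation:
Step 1: flows [0->2,1->2] -> levels [9 6 6]
Step 2: flows [0->2,1=2] -> levels [8 6 7]
Step 3: flows [0->2,2->1] -> levels [7 7 7]
Step 4: flows [0=2,1=2] -> levels [7 7 7]
  -> stable (no change)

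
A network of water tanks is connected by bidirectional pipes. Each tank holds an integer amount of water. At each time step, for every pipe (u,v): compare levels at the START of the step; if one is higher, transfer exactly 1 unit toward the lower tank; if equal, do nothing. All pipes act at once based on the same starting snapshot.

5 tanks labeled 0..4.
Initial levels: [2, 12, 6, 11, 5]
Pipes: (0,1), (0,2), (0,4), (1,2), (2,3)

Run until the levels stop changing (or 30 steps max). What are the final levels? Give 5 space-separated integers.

Answer: 7 8 6 8 7

Derivation:
Step 1: flows [1->0,2->0,4->0,1->2,3->2] -> levels [5 10 7 10 4]
Step 2: flows [1->0,2->0,0->4,1->2,3->2] -> levels [6 8 8 9 5]
Step 3: flows [1->0,2->0,0->4,1=2,3->2] -> levels [7 7 8 8 6]
Step 4: flows [0=1,2->0,0->4,2->1,2=3] -> levels [7 8 6 8 7]
Step 5: flows [1->0,0->2,0=4,1->2,3->2] -> levels [7 6 9 7 7]
Step 6: flows [0->1,2->0,0=4,2->1,2->3] -> levels [7 8 6 8 7]
  -> period-2 cycle: step 6 state = step 4 state; never stabilizes
  -> state at step 30: (30-4) mod 2 = 0, same as step 4 -> [7 8 6 8 7]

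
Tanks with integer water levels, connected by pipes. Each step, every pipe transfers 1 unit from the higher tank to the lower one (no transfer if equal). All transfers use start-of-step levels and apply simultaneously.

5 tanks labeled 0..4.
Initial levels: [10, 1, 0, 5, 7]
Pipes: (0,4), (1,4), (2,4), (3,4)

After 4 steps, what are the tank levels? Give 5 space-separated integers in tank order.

Step 1: flows [0->4,4->1,4->2,4->3] -> levels [9 2 1 6 5]
Step 2: flows [0->4,4->1,4->2,3->4] -> levels [8 3 2 5 5]
Step 3: flows [0->4,4->1,4->2,3=4] -> levels [7 4 3 5 4]
Step 4: flows [0->4,1=4,4->2,3->4] -> levels [6 4 4 4 5]

Answer: 6 4 4 4 5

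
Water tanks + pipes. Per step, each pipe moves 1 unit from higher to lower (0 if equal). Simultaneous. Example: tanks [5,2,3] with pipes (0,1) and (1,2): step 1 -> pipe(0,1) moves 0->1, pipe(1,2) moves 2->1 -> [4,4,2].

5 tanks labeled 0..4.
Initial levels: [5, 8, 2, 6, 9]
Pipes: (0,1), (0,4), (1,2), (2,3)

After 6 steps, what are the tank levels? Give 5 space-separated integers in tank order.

Step 1: flows [1->0,4->0,1->2,3->2] -> levels [7 6 4 5 8]
Step 2: flows [0->1,4->0,1->2,3->2] -> levels [7 6 6 4 7]
Step 3: flows [0->1,0=4,1=2,2->3] -> levels [6 7 5 5 7]
Step 4: flows [1->0,4->0,1->2,2=3] -> levels [8 5 6 5 6]
Step 5: flows [0->1,0->4,2->1,2->3] -> levels [6 7 4 6 7]
Step 6: flows [1->0,4->0,1->2,3->2] -> levels [8 5 6 5 6]

Answer: 8 5 6 5 6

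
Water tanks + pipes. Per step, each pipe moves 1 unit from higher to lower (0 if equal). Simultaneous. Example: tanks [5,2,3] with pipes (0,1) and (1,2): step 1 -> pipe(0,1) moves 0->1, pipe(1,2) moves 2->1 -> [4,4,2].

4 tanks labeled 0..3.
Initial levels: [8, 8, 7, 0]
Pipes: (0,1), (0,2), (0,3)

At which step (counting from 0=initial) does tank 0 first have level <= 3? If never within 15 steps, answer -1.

Step 1: flows [0=1,0->2,0->3] -> levels [6 8 8 1]
Step 2: flows [1->0,2->0,0->3] -> levels [7 7 7 2]
Step 3: flows [0=1,0=2,0->3] -> levels [6 7 7 3]
Step 4: flows [1->0,2->0,0->3] -> levels [7 6 6 4]
Step 5: flows [0->1,0->2,0->3] -> levels [4 7 7 5]
Step 6: flows [1->0,2->0,3->0] -> levels [7 6 6 4]
  -> period-2 cycle (repeats step 4); tank 0 never drops to <=3
Tank 0 never reaches <=3 within 15 steps

Answer: -1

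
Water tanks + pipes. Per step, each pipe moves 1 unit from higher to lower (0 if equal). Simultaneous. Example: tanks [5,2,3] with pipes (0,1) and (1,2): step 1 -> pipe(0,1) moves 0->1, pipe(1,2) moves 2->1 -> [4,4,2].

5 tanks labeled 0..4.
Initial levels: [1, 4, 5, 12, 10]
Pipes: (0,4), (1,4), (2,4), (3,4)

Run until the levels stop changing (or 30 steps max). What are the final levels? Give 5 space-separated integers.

Step 1: flows [4->0,4->1,4->2,3->4] -> levels [2 5 6 11 8]
Step 2: flows [4->0,4->1,4->2,3->4] -> levels [3 6 7 10 6]
Step 3: flows [4->0,1=4,2->4,3->4] -> levels [4 6 6 9 7]
Step 4: flows [4->0,4->1,4->2,3->4] -> levels [5 7 7 8 5]
Step 5: flows [0=4,1->4,2->4,3->4] -> levels [5 6 6 7 8]
Step 6: flows [4->0,4->1,4->2,4->3] -> levels [6 7 7 8 4]
Step 7: flows [0->4,1->4,2->4,3->4] -> levels [5 6 6 7 8]
  -> period-2 cycle: step 7 state = step 5 state; never stabilizes
  -> state at step 30: (30-5) mod 2 = 1, same as step 6 -> [6 7 7 8 4]

Answer: 6 7 7 8 4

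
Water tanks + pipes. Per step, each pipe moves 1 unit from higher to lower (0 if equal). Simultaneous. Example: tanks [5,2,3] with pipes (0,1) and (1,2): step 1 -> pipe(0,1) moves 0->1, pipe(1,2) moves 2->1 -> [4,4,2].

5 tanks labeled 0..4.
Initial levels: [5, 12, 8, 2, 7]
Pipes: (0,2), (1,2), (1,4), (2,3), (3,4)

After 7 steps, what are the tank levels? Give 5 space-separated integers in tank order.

Step 1: flows [2->0,1->2,1->4,2->3,4->3] -> levels [6 10 7 4 7]
Step 2: flows [2->0,1->2,1->4,2->3,4->3] -> levels [7 8 6 6 7]
Step 3: flows [0->2,1->2,1->4,2=3,4->3] -> levels [6 6 8 7 7]
Step 4: flows [2->0,2->1,4->1,2->3,3=4] -> levels [7 8 5 8 6]
Step 5: flows [0->2,1->2,1->4,3->2,3->4] -> levels [6 6 8 6 8]
Step 6: flows [2->0,2->1,4->1,2->3,4->3] -> levels [7 8 5 8 6]
  -> period-2 cycle: step 6 state = step 4 state
  -> state at step 7: (7-4) mod 2 = 1, same as step 5 -> [6 6 8 6 8]

Answer: 6 6 8 6 8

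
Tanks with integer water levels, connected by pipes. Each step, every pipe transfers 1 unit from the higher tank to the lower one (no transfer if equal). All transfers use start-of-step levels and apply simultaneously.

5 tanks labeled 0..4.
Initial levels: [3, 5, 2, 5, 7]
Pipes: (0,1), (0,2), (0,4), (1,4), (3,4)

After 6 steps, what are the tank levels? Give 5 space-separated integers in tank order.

Answer: 4 3 4 5 6

Derivation:
Step 1: flows [1->0,0->2,4->0,4->1,4->3] -> levels [4 5 3 6 4]
Step 2: flows [1->0,0->2,0=4,1->4,3->4] -> levels [4 3 4 5 6]
Step 3: flows [0->1,0=2,4->0,4->1,4->3] -> levels [4 5 4 6 3]
Step 4: flows [1->0,0=2,0->4,1->4,3->4] -> levels [4 3 4 5 6]
  -> period-2 cycle: step 4 state = step 2 state
  -> state at step 6: (6-2) mod 2 = 0, same as step 2 -> [4 3 4 5 6]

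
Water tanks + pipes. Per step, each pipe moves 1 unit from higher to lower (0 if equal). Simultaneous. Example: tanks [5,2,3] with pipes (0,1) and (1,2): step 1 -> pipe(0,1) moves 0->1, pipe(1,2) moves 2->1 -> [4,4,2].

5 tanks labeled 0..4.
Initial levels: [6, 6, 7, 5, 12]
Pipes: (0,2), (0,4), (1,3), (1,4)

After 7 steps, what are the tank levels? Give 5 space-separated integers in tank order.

Step 1: flows [2->0,4->0,1->3,4->1] -> levels [8 6 6 6 10]
Step 2: flows [0->2,4->0,1=3,4->1] -> levels [8 7 7 6 8]
Step 3: flows [0->2,0=4,1->3,4->1] -> levels [7 7 8 7 7]
Step 4: flows [2->0,0=4,1=3,1=4] -> levels [8 7 7 7 7]
Step 5: flows [0->2,0->4,1=3,1=4] -> levels [6 7 8 7 8]
Step 6: flows [2->0,4->0,1=3,4->1] -> levels [8 8 7 7 6]
Step 7: flows [0->2,0->4,1->3,1->4] -> levels [6 6 8 8 8]

Answer: 6 6 8 8 8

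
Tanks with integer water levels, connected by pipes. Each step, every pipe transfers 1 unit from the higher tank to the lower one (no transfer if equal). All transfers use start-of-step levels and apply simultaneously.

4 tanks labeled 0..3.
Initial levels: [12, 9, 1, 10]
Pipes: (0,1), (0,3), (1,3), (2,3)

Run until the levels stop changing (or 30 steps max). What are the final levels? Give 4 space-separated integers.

Answer: 8 8 7 9

Derivation:
Step 1: flows [0->1,0->3,3->1,3->2] -> levels [10 11 2 9]
Step 2: flows [1->0,0->3,1->3,3->2] -> levels [10 9 3 10]
Step 3: flows [0->1,0=3,3->1,3->2] -> levels [9 11 4 8]
Step 4: flows [1->0,0->3,1->3,3->2] -> levels [9 9 5 9]
Step 5: flows [0=1,0=3,1=3,3->2] -> levels [9 9 6 8]
Step 6: flows [0=1,0->3,1->3,3->2] -> levels [8 8 7 9]
Step 7: flows [0=1,3->0,3->1,3->2] -> levels [9 9 8 6]
Step 8: flows [0=1,0->3,1->3,2->3] -> levels [8 8 7 9]
  -> period-2 cycle: step 8 state = step 6 state; never stabilizes
  -> state at step 30: (30-6) mod 2 = 0, same as step 6 -> [8 8 7 9]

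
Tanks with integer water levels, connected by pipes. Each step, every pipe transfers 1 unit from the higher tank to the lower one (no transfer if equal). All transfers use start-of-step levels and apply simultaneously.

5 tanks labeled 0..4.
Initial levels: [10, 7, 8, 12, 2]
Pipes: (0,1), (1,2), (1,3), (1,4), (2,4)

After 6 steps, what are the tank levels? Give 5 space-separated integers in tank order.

Answer: 8 7 8 8 8

Derivation:
Step 1: flows [0->1,2->1,3->1,1->4,2->4] -> levels [9 9 6 11 4]
Step 2: flows [0=1,1->2,3->1,1->4,2->4] -> levels [9 8 6 10 6]
Step 3: flows [0->1,1->2,3->1,1->4,2=4] -> levels [8 8 7 9 7]
Step 4: flows [0=1,1->2,3->1,1->4,2=4] -> levels [8 7 8 8 8]
Step 5: flows [0->1,2->1,3->1,4->1,2=4] -> levels [7 11 7 7 7]
Step 6: flows [1->0,1->2,1->3,1->4,2=4] -> levels [8 7 8 8 8]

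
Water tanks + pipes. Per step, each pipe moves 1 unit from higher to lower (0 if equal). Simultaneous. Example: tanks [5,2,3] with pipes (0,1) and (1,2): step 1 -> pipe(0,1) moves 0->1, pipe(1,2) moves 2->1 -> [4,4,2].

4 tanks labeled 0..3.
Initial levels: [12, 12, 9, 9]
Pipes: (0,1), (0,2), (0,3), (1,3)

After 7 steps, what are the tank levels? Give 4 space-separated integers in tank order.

Answer: 9 11 11 11

Derivation:
Step 1: flows [0=1,0->2,0->3,1->3] -> levels [10 11 10 11]
Step 2: flows [1->0,0=2,3->0,1=3] -> levels [12 10 10 10]
Step 3: flows [0->1,0->2,0->3,1=3] -> levels [9 11 11 11]
Step 4: flows [1->0,2->0,3->0,1=3] -> levels [12 10 10 10]
  -> period-2 cycle: step 4 state = step 2 state
  -> state at step 7: (7-2) mod 2 = 1, same as step 3 -> [9 11 11 11]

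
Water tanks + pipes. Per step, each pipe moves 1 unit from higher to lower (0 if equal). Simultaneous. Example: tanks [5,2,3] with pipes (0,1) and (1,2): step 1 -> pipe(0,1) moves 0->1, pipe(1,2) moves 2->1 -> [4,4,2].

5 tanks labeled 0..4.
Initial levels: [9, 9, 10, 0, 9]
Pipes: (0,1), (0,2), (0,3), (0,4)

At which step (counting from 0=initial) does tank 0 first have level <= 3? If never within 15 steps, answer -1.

Step 1: flows [0=1,2->0,0->3,0=4] -> levels [9 9 9 1 9]
Step 2: flows [0=1,0=2,0->3,0=4] -> levels [8 9 9 2 9]
Step 3: flows [1->0,2->0,0->3,4->0] -> levels [10 8 8 3 8]
Step 4: flows [0->1,0->2,0->3,0->4] -> levels [6 9 9 4 9]
Step 5: flows [1->0,2->0,0->3,4->0] -> levels [8 8 8 5 8]
Step 6: flows [0=1,0=2,0->3,0=4] -> levels [7 8 8 6 8]
Step 7: flows [1->0,2->0,0->3,4->0] -> levels [9 7 7 7 7]
Step 8: flows [0->1,0->2,0->3,0->4] -> levels [5 8 8 8 8]
Step 9: flows [1->0,2->0,3->0,4->0] -> levels [9 7 7 7 7]
  -> period-2 cycle (repeats step 7); tank 0 never drops to <=3
Tank 0 never reaches <=3 within 15 steps

Answer: -1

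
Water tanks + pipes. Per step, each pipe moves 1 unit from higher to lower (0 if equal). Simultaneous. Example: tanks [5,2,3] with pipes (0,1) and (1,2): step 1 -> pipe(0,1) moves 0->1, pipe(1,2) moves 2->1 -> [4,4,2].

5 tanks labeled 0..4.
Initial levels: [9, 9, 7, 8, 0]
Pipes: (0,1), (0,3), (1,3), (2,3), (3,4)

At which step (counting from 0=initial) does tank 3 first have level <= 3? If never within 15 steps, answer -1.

Answer: -1

Derivation:
Step 1: flows [0=1,0->3,1->3,3->2,3->4] -> levels [8 8 8 8 1]
Step 2: flows [0=1,0=3,1=3,2=3,3->4] -> levels [8 8 8 7 2]
Step 3: flows [0=1,0->3,1->3,2->3,3->4] -> levels [7 7 7 9 3]
Step 4: flows [0=1,3->0,3->1,3->2,3->4] -> levels [8 8 8 5 4]
Step 5: flows [0=1,0->3,1->3,2->3,3->4] -> levels [7 7 7 7 5]
Step 6: flows [0=1,0=3,1=3,2=3,3->4] -> levels [7 7 7 6 6]
Step 7: flows [0=1,0->3,1->3,2->3,3=4] -> levels [6 6 6 9 6]
Step 8: flows [0=1,3->0,3->1,3->2,3->4] -> levels [7 7 7 5 7]
Step 9: flows [0=1,0->3,1->3,2->3,4->3] -> levels [6 6 6 9 6]
  -> period-2 cycle (repeats step 7); tank 3 never drops to <=3
Tank 3 never reaches <=3 within 15 steps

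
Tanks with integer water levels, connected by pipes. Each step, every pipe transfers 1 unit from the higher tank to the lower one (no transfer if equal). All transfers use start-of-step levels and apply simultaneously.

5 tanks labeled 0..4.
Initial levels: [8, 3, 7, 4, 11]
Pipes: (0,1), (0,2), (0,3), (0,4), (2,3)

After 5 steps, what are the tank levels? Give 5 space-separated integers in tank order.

Answer: 4 7 7 7 8

Derivation:
Step 1: flows [0->1,0->2,0->3,4->0,2->3] -> levels [6 4 7 6 10]
Step 2: flows [0->1,2->0,0=3,4->0,2->3] -> levels [7 5 5 7 9]
Step 3: flows [0->1,0->2,0=3,4->0,3->2] -> levels [6 6 7 6 8]
Step 4: flows [0=1,2->0,0=3,4->0,2->3] -> levels [8 6 5 7 7]
Step 5: flows [0->1,0->2,0->3,0->4,3->2] -> levels [4 7 7 7 8]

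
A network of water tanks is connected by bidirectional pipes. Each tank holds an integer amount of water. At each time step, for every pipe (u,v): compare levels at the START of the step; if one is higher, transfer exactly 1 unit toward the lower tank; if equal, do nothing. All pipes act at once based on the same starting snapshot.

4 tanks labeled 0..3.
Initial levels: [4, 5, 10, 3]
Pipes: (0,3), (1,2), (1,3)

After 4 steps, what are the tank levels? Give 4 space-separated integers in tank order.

Answer: 5 6 6 5

Derivation:
Step 1: flows [0->3,2->1,1->3] -> levels [3 5 9 5]
Step 2: flows [3->0,2->1,1=3] -> levels [4 6 8 4]
Step 3: flows [0=3,2->1,1->3] -> levels [4 6 7 5]
Step 4: flows [3->0,2->1,1->3] -> levels [5 6 6 5]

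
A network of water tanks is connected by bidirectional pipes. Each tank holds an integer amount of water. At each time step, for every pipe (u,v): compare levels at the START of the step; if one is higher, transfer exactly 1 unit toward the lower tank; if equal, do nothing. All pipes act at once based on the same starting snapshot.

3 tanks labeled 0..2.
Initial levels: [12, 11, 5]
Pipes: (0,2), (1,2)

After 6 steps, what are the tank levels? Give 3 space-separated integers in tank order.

Answer: 10 10 8

Derivation:
Step 1: flows [0->2,1->2] -> levels [11 10 7]
Step 2: flows [0->2,1->2] -> levels [10 9 9]
Step 3: flows [0->2,1=2] -> levels [9 9 10]
Step 4: flows [2->0,2->1] -> levels [10 10 8]
Step 5: flows [0->2,1->2] -> levels [9 9 10]
  -> period-2 cycle: step 5 state = step 3 state
  -> state at step 6: (6-3) mod 2 = 1, same as step 4 -> [10 10 8]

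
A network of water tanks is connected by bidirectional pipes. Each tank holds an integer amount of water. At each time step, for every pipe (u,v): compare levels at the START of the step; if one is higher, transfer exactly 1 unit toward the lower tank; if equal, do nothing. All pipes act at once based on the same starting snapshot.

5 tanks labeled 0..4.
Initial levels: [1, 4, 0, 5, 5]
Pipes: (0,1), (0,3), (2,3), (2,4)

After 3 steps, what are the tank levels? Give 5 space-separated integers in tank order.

Step 1: flows [1->0,3->0,3->2,4->2] -> levels [3 3 2 3 4]
Step 2: flows [0=1,0=3,3->2,4->2] -> levels [3 3 4 2 3]
Step 3: flows [0=1,0->3,2->3,2->4] -> levels [2 3 2 4 4]

Answer: 2 3 2 4 4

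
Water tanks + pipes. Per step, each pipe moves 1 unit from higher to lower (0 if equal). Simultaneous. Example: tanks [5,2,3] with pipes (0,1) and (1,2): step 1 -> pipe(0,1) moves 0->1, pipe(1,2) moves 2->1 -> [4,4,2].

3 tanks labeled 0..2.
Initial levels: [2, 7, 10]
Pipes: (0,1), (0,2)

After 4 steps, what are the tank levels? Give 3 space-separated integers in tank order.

Step 1: flows [1->0,2->0] -> levels [4 6 9]
Step 2: flows [1->0,2->0] -> levels [6 5 8]
Step 3: flows [0->1,2->0] -> levels [6 6 7]
Step 4: flows [0=1,2->0] -> levels [7 6 6]

Answer: 7 6 6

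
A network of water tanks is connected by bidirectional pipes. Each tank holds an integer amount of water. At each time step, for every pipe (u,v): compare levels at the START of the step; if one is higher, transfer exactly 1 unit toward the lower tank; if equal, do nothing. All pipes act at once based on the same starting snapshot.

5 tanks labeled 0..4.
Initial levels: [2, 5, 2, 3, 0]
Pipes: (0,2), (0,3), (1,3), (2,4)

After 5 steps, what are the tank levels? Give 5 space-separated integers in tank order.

Step 1: flows [0=2,3->0,1->3,2->4] -> levels [3 4 1 3 1]
Step 2: flows [0->2,0=3,1->3,2=4] -> levels [2 3 2 4 1]
Step 3: flows [0=2,3->0,3->1,2->4] -> levels [3 4 1 2 2]
Step 4: flows [0->2,0->3,1->3,4->2] -> levels [1 3 3 4 1]
Step 5: flows [2->0,3->0,3->1,2->4] -> levels [3 4 1 2 2]

Answer: 3 4 1 2 2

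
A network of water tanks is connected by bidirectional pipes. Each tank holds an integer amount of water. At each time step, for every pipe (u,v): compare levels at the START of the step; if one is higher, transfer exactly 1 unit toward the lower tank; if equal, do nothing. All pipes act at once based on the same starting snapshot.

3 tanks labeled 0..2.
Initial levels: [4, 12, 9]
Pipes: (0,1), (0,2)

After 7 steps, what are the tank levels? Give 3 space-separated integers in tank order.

Step 1: flows [1->0,2->0] -> levels [6 11 8]
Step 2: flows [1->0,2->0] -> levels [8 10 7]
Step 3: flows [1->0,0->2] -> levels [8 9 8]
Step 4: flows [1->0,0=2] -> levels [9 8 8]
Step 5: flows [0->1,0->2] -> levels [7 9 9]
Step 6: flows [1->0,2->0] -> levels [9 8 8]
  -> period-2 cycle: step 6 state = step 4 state
  -> state at step 7: (7-4) mod 2 = 1, same as step 5 -> [7 9 9]

Answer: 7 9 9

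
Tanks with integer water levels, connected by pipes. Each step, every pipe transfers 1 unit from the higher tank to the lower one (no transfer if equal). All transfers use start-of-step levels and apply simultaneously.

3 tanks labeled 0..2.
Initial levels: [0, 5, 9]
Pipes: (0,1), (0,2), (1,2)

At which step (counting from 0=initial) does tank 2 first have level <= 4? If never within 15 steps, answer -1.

Step 1: flows [1->0,2->0,2->1] -> levels [2 5 7]
Step 2: flows [1->0,2->0,2->1] -> levels [4 5 5]
Step 3: flows [1->0,2->0,1=2] -> levels [6 4 4]
Tank 2 first reaches <=4 at step 3

Answer: 3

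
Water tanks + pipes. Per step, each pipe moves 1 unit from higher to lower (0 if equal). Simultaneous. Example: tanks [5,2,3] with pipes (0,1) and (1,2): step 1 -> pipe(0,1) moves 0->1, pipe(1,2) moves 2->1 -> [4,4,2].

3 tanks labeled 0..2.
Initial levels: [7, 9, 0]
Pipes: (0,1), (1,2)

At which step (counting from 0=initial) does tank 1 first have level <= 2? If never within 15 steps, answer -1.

Step 1: flows [1->0,1->2] -> levels [8 7 1]
Step 2: flows [0->1,1->2] -> levels [7 7 2]
Step 3: flows [0=1,1->2] -> levels [7 6 3]
Step 4: flows [0->1,1->2] -> levels [6 6 4]
Step 5: flows [0=1,1->2] -> levels [6 5 5]
Step 6: flows [0->1,1=2] -> levels [5 6 5]
Step 7: flows [1->0,1->2] -> levels [6 4 6]
Step 8: flows [0->1,2->1] -> levels [5 6 5]
  -> period-2 cycle (repeats step 6); tank 1 never drops to <=2
Tank 1 never reaches <=2 within 15 steps

Answer: -1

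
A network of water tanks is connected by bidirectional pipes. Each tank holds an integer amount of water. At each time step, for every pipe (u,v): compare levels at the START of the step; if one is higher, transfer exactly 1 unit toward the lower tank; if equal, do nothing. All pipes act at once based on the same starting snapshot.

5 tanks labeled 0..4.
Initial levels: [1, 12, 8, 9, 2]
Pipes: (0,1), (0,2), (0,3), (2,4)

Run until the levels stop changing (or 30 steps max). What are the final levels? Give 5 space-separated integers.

Answer: 5 7 7 7 6

Derivation:
Step 1: flows [1->0,2->0,3->0,2->4] -> levels [4 11 6 8 3]
Step 2: flows [1->0,2->0,3->0,2->4] -> levels [7 10 4 7 4]
Step 3: flows [1->0,0->2,0=3,2=4] -> levels [7 9 5 7 4]
Step 4: flows [1->0,0->2,0=3,2->4] -> levels [7 8 5 7 5]
Step 5: flows [1->0,0->2,0=3,2=4] -> levels [7 7 6 7 5]
Step 6: flows [0=1,0->2,0=3,2->4] -> levels [6 7 6 7 6]
Step 7: flows [1->0,0=2,3->0,2=4] -> levels [8 6 6 6 6]
Step 8: flows [0->1,0->2,0->3,2=4] -> levels [5 7 7 7 6]
Step 9: flows [1->0,2->0,3->0,2->4] -> levels [8 6 5 6 7]
Step 10: flows [0->1,0->2,0->3,4->2] -> levels [5 7 7 7 6]
  -> period-2 cycle: step 10 state = step 8 state; never stabilizes
  -> state at step 30: (30-8) mod 2 = 0, same as step 8 -> [5 7 7 7 6]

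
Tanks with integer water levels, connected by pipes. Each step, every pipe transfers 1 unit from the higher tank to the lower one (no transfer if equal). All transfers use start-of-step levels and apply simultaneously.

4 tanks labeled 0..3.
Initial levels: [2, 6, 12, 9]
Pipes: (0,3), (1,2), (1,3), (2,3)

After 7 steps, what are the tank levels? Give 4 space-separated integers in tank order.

Step 1: flows [3->0,2->1,3->1,2->3] -> levels [3 8 10 8]
Step 2: flows [3->0,2->1,1=3,2->3] -> levels [4 9 8 8]
Step 3: flows [3->0,1->2,1->3,2=3] -> levels [5 7 9 8]
Step 4: flows [3->0,2->1,3->1,2->3] -> levels [6 9 7 7]
Step 5: flows [3->0,1->2,1->3,2=3] -> levels [7 7 8 7]
Step 6: flows [0=3,2->1,1=3,2->3] -> levels [7 8 6 8]
Step 7: flows [3->0,1->2,1=3,3->2] -> levels [8 7 8 6]

Answer: 8 7 8 6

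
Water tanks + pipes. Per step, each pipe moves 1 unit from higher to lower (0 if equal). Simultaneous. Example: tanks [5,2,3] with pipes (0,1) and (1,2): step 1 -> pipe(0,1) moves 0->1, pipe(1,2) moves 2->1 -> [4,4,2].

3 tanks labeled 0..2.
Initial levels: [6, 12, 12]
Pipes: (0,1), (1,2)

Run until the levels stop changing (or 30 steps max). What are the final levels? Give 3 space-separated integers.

Step 1: flows [1->0,1=2] -> levels [7 11 12]
Step 2: flows [1->0,2->1] -> levels [8 11 11]
Step 3: flows [1->0,1=2] -> levels [9 10 11]
Step 4: flows [1->0,2->1] -> levels [10 10 10]
Step 5: flows [0=1,1=2] -> levels [10 10 10]
  -> stable (no change)

Answer: 10 10 10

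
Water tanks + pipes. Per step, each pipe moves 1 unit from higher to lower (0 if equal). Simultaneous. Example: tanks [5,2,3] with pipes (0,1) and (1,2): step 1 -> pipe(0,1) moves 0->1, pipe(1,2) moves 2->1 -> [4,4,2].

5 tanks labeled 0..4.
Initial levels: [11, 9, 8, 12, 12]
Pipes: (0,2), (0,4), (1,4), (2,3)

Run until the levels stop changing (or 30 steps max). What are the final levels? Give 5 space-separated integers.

Answer: 9 10 12 10 11

Derivation:
Step 1: flows [0->2,4->0,4->1,3->2] -> levels [11 10 10 11 10]
Step 2: flows [0->2,0->4,1=4,3->2] -> levels [9 10 12 10 11]
Step 3: flows [2->0,4->0,4->1,2->3] -> levels [11 11 10 11 9]
Step 4: flows [0->2,0->4,1->4,3->2] -> levels [9 10 12 10 11]
  -> period-2 cycle: step 4 state = step 2 state; never stabilizes
  -> state at step 30: (30-2) mod 2 = 0, same as step 2 -> [9 10 12 10 11]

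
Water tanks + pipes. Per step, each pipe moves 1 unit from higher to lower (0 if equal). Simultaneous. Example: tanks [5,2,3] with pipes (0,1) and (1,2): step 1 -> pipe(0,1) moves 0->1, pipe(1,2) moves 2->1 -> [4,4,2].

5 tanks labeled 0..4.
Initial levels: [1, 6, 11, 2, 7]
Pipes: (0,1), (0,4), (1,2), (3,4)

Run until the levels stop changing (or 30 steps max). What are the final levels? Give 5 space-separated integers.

Answer: 6 5 7 5 4

Derivation:
Step 1: flows [1->0,4->0,2->1,4->3] -> levels [3 6 10 3 5]
Step 2: flows [1->0,4->0,2->1,4->3] -> levels [5 6 9 4 3]
Step 3: flows [1->0,0->4,2->1,3->4] -> levels [5 6 8 3 5]
Step 4: flows [1->0,0=4,2->1,4->3] -> levels [6 6 7 4 4]
Step 5: flows [0=1,0->4,2->1,3=4] -> levels [5 7 6 4 5]
Step 6: flows [1->0,0=4,1->2,4->3] -> levels [6 5 7 5 4]
Step 7: flows [0->1,0->4,2->1,3->4] -> levels [4 7 6 4 6]
Step 8: flows [1->0,4->0,1->2,4->3] -> levels [6 5 7 5 4]
  -> period-2 cycle: step 8 state = step 6 state; never stabilizes
  -> state at step 30: (30-6) mod 2 = 0, same as step 6 -> [6 5 7 5 4]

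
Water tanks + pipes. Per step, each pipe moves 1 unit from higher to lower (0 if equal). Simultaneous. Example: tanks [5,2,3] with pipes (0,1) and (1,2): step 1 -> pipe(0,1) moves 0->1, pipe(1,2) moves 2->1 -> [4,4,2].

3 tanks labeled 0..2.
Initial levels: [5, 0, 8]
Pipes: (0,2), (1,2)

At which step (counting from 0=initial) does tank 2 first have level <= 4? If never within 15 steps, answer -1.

Answer: 4

Derivation:
Step 1: flows [2->0,2->1] -> levels [6 1 6]
Step 2: flows [0=2,2->1] -> levels [6 2 5]
Step 3: flows [0->2,2->1] -> levels [5 3 5]
Step 4: flows [0=2,2->1] -> levels [5 4 4]
Tank 2 first reaches <=4 at step 4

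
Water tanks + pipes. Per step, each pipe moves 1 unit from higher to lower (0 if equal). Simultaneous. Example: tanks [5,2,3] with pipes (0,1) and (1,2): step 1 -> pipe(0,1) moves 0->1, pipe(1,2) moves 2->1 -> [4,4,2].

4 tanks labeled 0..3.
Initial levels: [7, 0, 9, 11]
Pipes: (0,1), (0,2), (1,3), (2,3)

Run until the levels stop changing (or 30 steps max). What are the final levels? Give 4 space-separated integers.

Answer: 6 8 7 6

Derivation:
Step 1: flows [0->1,2->0,3->1,3->2] -> levels [7 2 9 9]
Step 2: flows [0->1,2->0,3->1,2=3] -> levels [7 4 8 8]
Step 3: flows [0->1,2->0,3->1,2=3] -> levels [7 6 7 7]
Step 4: flows [0->1,0=2,3->1,2=3] -> levels [6 8 7 6]
Step 5: flows [1->0,2->0,1->3,2->3] -> levels [8 6 5 8]
Step 6: flows [0->1,0->2,3->1,3->2] -> levels [6 8 7 6]
  -> period-2 cycle: step 6 state = step 4 state; never stabilizes
  -> state at step 30: (30-4) mod 2 = 0, same as step 4 -> [6 8 7 6]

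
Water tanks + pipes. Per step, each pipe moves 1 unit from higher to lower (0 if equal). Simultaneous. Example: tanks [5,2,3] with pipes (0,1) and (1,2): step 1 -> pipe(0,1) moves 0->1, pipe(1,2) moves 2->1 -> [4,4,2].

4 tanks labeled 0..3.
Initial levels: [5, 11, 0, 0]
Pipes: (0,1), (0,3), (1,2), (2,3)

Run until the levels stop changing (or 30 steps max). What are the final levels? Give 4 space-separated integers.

Answer: 4 4 4 4

Derivation:
Step 1: flows [1->0,0->3,1->2,2=3] -> levels [5 9 1 1]
Step 2: flows [1->0,0->3,1->2,2=3] -> levels [5 7 2 2]
Step 3: flows [1->0,0->3,1->2,2=3] -> levels [5 5 3 3]
Step 4: flows [0=1,0->3,1->2,2=3] -> levels [4 4 4 4]
Step 5: flows [0=1,0=3,1=2,2=3] -> levels [4 4 4 4]
  -> stable (no change)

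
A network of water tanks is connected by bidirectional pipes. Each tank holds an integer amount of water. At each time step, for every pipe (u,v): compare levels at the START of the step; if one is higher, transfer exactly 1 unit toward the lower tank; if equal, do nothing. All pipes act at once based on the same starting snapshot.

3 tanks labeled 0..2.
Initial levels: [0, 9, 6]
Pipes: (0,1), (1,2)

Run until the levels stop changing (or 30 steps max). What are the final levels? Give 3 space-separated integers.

Step 1: flows [1->0,1->2] -> levels [1 7 7]
Step 2: flows [1->0,1=2] -> levels [2 6 7]
Step 3: flows [1->0,2->1] -> levels [3 6 6]
Step 4: flows [1->0,1=2] -> levels [4 5 6]
Step 5: flows [1->0,2->1] -> levels [5 5 5]
Step 6: flows [0=1,1=2] -> levels [5 5 5]
  -> stable (no change)

Answer: 5 5 5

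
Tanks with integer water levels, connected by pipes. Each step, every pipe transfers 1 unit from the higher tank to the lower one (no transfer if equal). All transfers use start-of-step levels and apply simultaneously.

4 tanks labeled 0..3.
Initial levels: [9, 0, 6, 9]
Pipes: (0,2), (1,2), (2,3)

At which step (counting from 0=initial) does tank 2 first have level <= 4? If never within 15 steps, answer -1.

Step 1: flows [0->2,2->1,3->2] -> levels [8 1 7 8]
Step 2: flows [0->2,2->1,3->2] -> levels [7 2 8 7]
Step 3: flows [2->0,2->1,2->3] -> levels [8 3 5 8]
Step 4: flows [0->2,2->1,3->2] -> levels [7 4 6 7]
Step 5: flows [0->2,2->1,3->2] -> levels [6 5 7 6]
Step 6: flows [2->0,2->1,2->3] -> levels [7 6 4 7]
Tank 2 first reaches <=4 at step 6

Answer: 6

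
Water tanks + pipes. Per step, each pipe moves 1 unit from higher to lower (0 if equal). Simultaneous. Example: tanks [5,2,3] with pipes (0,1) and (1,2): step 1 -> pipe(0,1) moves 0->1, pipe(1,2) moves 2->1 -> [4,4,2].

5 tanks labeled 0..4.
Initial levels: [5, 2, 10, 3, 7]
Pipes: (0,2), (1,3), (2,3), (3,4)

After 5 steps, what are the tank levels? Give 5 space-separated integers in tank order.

Answer: 5 6 7 3 6

Derivation:
Step 1: flows [2->0,3->1,2->3,4->3] -> levels [6 3 8 4 6]
Step 2: flows [2->0,3->1,2->3,4->3] -> levels [7 4 6 5 5]
Step 3: flows [0->2,3->1,2->3,3=4] -> levels [6 5 6 5 5]
Step 4: flows [0=2,1=3,2->3,3=4] -> levels [6 5 5 6 5]
Step 5: flows [0->2,3->1,3->2,3->4] -> levels [5 6 7 3 6]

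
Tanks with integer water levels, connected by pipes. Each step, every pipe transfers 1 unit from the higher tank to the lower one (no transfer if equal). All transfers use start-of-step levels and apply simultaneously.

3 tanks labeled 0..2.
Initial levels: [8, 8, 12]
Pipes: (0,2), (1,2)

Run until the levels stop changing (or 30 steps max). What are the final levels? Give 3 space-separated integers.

Step 1: flows [2->0,2->1] -> levels [9 9 10]
Step 2: flows [2->0,2->1] -> levels [10 10 8]
Step 3: flows [0->2,1->2] -> levels [9 9 10]
  -> period-2 cycle: step 3 state = step 1 state; never stabilizes
  -> state at step 30: (30-1) mod 2 = 1, same as step 2 -> [10 10 8]

Answer: 10 10 8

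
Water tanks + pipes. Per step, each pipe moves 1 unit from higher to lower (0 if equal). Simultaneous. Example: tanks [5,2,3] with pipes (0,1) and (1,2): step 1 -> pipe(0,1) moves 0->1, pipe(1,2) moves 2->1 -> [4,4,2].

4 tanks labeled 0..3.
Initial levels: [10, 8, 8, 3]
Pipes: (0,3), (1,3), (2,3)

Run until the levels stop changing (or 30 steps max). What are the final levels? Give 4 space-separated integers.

Answer: 8 6 6 9

Derivation:
Step 1: flows [0->3,1->3,2->3] -> levels [9 7 7 6]
Step 2: flows [0->3,1->3,2->3] -> levels [8 6 6 9]
Step 3: flows [3->0,3->1,3->2] -> levels [9 7 7 6]
  -> period-2 cycle: step 3 state = step 1 state; never stabilizes
  -> state at step 30: (30-1) mod 2 = 1, same as step 2 -> [8 6 6 9]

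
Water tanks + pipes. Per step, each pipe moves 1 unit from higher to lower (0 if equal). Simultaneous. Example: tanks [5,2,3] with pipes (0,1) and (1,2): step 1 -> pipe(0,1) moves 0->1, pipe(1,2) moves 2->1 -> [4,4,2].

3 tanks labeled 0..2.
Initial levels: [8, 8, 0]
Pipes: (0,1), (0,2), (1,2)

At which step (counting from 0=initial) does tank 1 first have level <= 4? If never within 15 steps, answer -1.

Answer: -1

Derivation:
Step 1: flows [0=1,0->2,1->2] -> levels [7 7 2]
Step 2: flows [0=1,0->2,1->2] -> levels [6 6 4]
Step 3: flows [0=1,0->2,1->2] -> levels [5 5 6]
Step 4: flows [0=1,2->0,2->1] -> levels [6 6 4]
  -> period-2 cycle (repeats step 2); tank 1 never drops to <=4
Tank 1 never reaches <=4 within 15 steps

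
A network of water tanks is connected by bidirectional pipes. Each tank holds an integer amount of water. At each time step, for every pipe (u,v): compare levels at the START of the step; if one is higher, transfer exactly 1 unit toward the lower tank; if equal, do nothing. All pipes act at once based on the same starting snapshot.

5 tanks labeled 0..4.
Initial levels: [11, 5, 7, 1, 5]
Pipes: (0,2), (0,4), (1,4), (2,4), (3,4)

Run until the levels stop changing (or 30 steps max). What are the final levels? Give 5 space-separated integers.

Answer: 7 7 7 5 3

Derivation:
Step 1: flows [0->2,0->4,1=4,2->4,4->3] -> levels [9 5 7 2 6]
Step 2: flows [0->2,0->4,4->1,2->4,4->3] -> levels [7 6 7 3 6]
Step 3: flows [0=2,0->4,1=4,2->4,4->3] -> levels [6 6 6 4 7]
Step 4: flows [0=2,4->0,4->1,4->2,4->3] -> levels [7 7 7 5 3]
Step 5: flows [0=2,0->4,1->4,2->4,3->4] -> levels [6 6 6 4 7]
  -> period-2 cycle: step 5 state = step 3 state; never stabilizes
  -> state at step 30: (30-3) mod 2 = 1, same as step 4 -> [7 7 7 5 3]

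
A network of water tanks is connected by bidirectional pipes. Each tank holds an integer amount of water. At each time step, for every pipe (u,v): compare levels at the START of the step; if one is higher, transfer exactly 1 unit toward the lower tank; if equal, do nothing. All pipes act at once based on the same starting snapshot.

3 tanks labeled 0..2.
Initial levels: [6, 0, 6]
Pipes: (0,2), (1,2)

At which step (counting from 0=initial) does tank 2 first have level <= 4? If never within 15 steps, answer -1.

Step 1: flows [0=2,2->1] -> levels [6 1 5]
Step 2: flows [0->2,2->1] -> levels [5 2 5]
Step 3: flows [0=2,2->1] -> levels [5 3 4]
Tank 2 first reaches <=4 at step 3

Answer: 3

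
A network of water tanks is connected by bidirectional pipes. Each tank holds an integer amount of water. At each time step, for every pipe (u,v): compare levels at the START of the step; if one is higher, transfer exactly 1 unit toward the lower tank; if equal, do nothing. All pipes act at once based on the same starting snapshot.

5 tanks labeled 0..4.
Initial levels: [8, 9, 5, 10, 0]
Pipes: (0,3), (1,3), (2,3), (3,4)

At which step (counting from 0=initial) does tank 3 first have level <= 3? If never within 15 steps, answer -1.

Step 1: flows [3->0,3->1,3->2,3->4] -> levels [9 10 6 6 1]
Step 2: flows [0->3,1->3,2=3,3->4] -> levels [8 9 6 7 2]
Step 3: flows [0->3,1->3,3->2,3->4] -> levels [7 8 7 7 3]
Step 4: flows [0=3,1->3,2=3,3->4] -> levels [7 7 7 7 4]
Step 5: flows [0=3,1=3,2=3,3->4] -> levels [7 7 7 6 5]
Step 6: flows [0->3,1->3,2->3,3->4] -> levels [6 6 6 8 6]
Step 7: flows [3->0,3->1,3->2,3->4] -> levels [7 7 7 4 7]
Step 8: flows [0->3,1->3,2->3,4->3] -> levels [6 6 6 8 6]
  -> period-2 cycle (repeats step 6); tank 3 never drops to <=3
Tank 3 never reaches <=3 within 15 steps

Answer: -1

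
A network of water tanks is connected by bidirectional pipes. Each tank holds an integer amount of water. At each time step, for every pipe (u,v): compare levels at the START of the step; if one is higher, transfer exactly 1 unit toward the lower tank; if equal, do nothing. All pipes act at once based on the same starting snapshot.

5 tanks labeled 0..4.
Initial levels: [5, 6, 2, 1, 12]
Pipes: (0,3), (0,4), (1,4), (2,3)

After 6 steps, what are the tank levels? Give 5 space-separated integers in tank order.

Step 1: flows [0->3,4->0,4->1,2->3] -> levels [5 7 1 3 10]
Step 2: flows [0->3,4->0,4->1,3->2] -> levels [5 8 2 3 8]
Step 3: flows [0->3,4->0,1=4,3->2] -> levels [5 8 3 3 7]
Step 4: flows [0->3,4->0,1->4,2=3] -> levels [5 7 3 4 7]
Step 5: flows [0->3,4->0,1=4,3->2] -> levels [5 7 4 4 6]
Step 6: flows [0->3,4->0,1->4,2=3] -> levels [5 6 4 5 6]

Answer: 5 6 4 5 6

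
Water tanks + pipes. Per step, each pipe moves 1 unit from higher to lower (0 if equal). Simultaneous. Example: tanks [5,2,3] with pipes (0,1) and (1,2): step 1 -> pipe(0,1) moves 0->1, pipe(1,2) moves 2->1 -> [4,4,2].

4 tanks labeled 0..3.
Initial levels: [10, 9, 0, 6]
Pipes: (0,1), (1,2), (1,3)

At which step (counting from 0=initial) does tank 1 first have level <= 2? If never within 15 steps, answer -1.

Answer: -1

Derivation:
Step 1: flows [0->1,1->2,1->3] -> levels [9 8 1 7]
Step 2: flows [0->1,1->2,1->3] -> levels [8 7 2 8]
Step 3: flows [0->1,1->2,3->1] -> levels [7 8 3 7]
Step 4: flows [1->0,1->2,1->3] -> levels [8 5 4 8]
Step 5: flows [0->1,1->2,3->1] -> levels [7 6 5 7]
Step 6: flows [0->1,1->2,3->1] -> levels [6 7 6 6]
Step 7: flows [1->0,1->2,1->3] -> levels [7 4 7 7]
Step 8: flows [0->1,2->1,3->1] -> levels [6 7 6 6]
  -> period-2 cycle (repeats step 6); tank 1 never drops to <=2
Tank 1 never reaches <=2 within 15 steps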